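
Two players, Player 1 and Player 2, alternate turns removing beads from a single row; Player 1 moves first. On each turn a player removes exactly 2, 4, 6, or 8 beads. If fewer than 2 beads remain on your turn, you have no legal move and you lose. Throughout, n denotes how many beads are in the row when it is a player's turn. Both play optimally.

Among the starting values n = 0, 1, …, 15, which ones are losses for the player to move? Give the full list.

Build the W/L table. Terminal = L. A non-terminal position is W if it has a move to some L; otherwise it is L.
n=0: no move → L
n=1: no move → L
n=2: reaches L-position 0 → W
n=3: reaches L-position 1 → W
n=4: reaches L-position 0 → W
n=5: reaches L-position 1 → W
n=6: reaches L-position 0 → W
n=7: reaches L-position 1 → W
n=8: reaches L-position 0 → W
n=9: reaches L-position 1 → W
n=10: only reaches 8(W), 6(W), 4(W), 2(W), all W → L
n=11: only reaches 9(W), 7(W), 5(W), 3(W), all W → L
n=12: reaches L-position 10 → W
n=13: reaches L-position 11 → W
n=14: reaches L-position 10 → W
n=15: reaches L-position 11 → W
The losing starting values of n are exactly the entries labelled L in this table (4 of them).

0, 1, 10, 11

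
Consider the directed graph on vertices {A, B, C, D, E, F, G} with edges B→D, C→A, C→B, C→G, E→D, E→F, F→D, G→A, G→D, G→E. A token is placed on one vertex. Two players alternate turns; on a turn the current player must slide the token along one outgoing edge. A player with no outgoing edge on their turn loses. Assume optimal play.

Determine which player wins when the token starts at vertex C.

Use the standard recursion: the mover loses at a terminal position; elsewhere, the mover wins exactly when some move hands the opponent an L position.
Every edge goes from a vertex to one that appears earlier in the order A, D, F, E, G, B, C, so processing vertices in that order labels each vertex after all of its successors.
A: no outgoing edge → L
D: no outgoing edge → L
F: W (go to D, an L position)
E: W (go to D, an L position)
G: W (go to D, an L position)
B: W (go to D, an L position)
C: W (go to A, an L position)
From C the player to move can move to A, reaching an L position.

The first player wins.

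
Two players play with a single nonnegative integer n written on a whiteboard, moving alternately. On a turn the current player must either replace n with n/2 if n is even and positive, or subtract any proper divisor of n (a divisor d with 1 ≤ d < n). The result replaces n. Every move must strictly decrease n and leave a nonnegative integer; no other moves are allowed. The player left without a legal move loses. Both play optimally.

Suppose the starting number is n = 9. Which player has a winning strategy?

The second player wins.

Work bottom-up. With no move the player to move loses. Otherwise the position is W if at least one move leads to an L position for the opponent, and L if every move leads to a W.
n=0: no move → L
n=1: no move → L
n=2: W (go to 1, an L position)
n=3: L (sole option 2(W) is W)
n=4: W (go to 3, an L position)
n=5: L (sole option 4(W) is W)
n=6: W (go to 3, an L position)
n=7: L (sole option 6(W) is W)
n=8: W (go to 7, an L position)
n=9: L (options 6(W), 8(W) are all W)
The starting position 9 is L: whatever the player to move does, the opponent receives a W position.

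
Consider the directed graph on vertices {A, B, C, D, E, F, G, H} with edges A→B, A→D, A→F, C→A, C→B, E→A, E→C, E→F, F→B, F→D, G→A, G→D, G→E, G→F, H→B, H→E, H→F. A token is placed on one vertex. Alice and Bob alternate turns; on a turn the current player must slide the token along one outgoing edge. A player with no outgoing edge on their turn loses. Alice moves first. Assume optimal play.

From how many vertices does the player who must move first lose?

Label each position W (a win for the player to move) or L (a loss). A position with no legal move is L; any other position is W exactly when some move reaches an L, and L when every move reaches a W.
Every edge goes from a vertex to one that appears earlier in the order D, B, F, A, C, E, H, G, so processing vertices in that order labels each vertex after all of its successors.
D: no outgoing edge → L
B: no outgoing edge → L
F: can move to B, which is L ⇒ W
A: can move to B, which is L ⇒ W
C: can move to B, which is L ⇒ W
E: moves to C(W), A(W), F(W); every one is W ⇒ L
H: can move to E, which is L ⇒ W
G: can move to E, which is L ⇒ W
The L vertices are B, D, E; that is 3 in all.

3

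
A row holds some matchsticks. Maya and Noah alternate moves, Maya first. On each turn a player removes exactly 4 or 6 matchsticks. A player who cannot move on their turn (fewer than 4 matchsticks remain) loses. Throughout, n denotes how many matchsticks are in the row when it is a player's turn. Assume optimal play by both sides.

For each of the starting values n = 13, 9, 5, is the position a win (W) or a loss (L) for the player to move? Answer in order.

Label each position W (a win for the player to move) or L (a loss). A position with no legal move is L; any other position is W exactly when some move reaches an L, and L when every move reaches a W.
n=0: no move → L
n=1: no move → L
n=2: no move → L
n=3: no move → L
n=4: W (go to 0, an L position)
n=5: W (go to 1, an L position)
n=6: W (go to 2, an L position)
n=7: W (go to 3, an L position)
n=8: W (go to 2, an L position)
n=9: W (go to 3, an L position)
n=10: L (options 6(W), 4(W) are all W)
n=11: L (options 7(W), 5(W) are all W)
n=12: L (options 8(W), 6(W) are all W)
n=13: L (options 9(W), 7(W) are all W)

13: L, 9: W, 5: W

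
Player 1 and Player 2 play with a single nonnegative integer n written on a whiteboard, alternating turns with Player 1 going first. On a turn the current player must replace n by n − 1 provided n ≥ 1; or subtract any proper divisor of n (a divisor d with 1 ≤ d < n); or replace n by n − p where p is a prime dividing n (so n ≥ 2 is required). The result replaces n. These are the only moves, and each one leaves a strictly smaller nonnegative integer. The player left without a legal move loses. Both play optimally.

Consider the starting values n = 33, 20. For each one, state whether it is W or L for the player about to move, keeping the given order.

33: W, 20: L

Use the standard recursion: the mover loses at a terminal position; elsewhere, the mover wins exactly when some move hands the opponent an L position.
n=0: no move → L
n=1: reaches L-position 0 → W
n=2: reaches L-position 0 → W
n=3: reaches L-position 0 → W
n=4: only reaches 2(W), 3(W), all W → L
n=5: reaches L-position 0 → W
n=6: reaches L-position 4 → W
n=7: reaches L-position 0 → W
n=8: reaches L-position 4 → W
n=9: only reaches 6(W), 8(W), all W → L
n=10: reaches L-position 9 → W
n=11: reaches L-position 0 → W
n=12: reaches L-position 9 → W
n=13: reaches L-position 0 → W
n=14: only reaches 7(W), 12(W), 13(W), all W → L
n=15: reaches L-position 14 → W
n=16: reaches L-position 14 → W
n=17: reaches L-position 0 → W
n=18: reaches L-position 9 → W
n=19: reaches L-position 0 → W
n=20: only reaches 10(W), 15(W), 16(W), 18(W), 19(W), all W → L
n=21: reaches L-position 14 → W
n=22: reaches L-position 20 → W
n=23: reaches L-position 0 → W
n=24: reaches L-position 20 → W
n=25: reaches L-position 20 → W
n=26: only reaches 13(W), 24(W), 25(W), all W → L
n=27: reaches L-position 26 → W
n=28: reaches L-position 14 → W
n=29: reaches L-position 0 → W
n=30: reaches L-position 20 → W
n=31: reaches L-position 0 → W
n=32: only reaches 16(W), 24(W), 28(W), 30(W), 31(W), all W → L
n=33: reaches L-position 32 → W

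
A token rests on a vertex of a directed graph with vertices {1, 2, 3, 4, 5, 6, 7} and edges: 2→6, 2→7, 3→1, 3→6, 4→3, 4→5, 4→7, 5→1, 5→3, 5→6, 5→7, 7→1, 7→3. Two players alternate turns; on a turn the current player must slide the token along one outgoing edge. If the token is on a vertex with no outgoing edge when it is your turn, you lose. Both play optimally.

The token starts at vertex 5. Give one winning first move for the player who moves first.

Classify positions by backward induction: terminal positions (no move available) are L. From any other position, the mover wins iff some move reaches an L.
Every edge goes from a vertex to one that appears earlier in the order 1, 6, 3, 7, 2, 5, 4, so processing vertices in that order labels each vertex after all of its successors.
1: no outgoing edge → L
6: no outgoing edge → L
3: reaches L-position 6 → W
7: reaches L-position 1 → W
2: reaches L-position 6 → W
5: reaches L-position 6 → W
4: only reaches 5(W), 7(W), 3(W), all W → L
From 5, the L positions reachable in one move are: 6, 1. Any move reaching one of these is winning.

Move to 6.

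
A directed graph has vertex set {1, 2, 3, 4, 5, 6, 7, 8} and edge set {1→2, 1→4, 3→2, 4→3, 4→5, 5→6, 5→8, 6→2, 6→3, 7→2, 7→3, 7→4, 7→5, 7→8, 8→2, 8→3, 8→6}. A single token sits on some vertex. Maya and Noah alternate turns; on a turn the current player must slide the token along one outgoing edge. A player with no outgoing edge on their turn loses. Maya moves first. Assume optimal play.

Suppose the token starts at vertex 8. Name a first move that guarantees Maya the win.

Move to 2.

Classify positions by backward induction: terminal positions (no move available) are L. From any other position, the mover wins iff some move reaches an L.
Every edge goes from a vertex to one that appears earlier in the order 2, 3, 6, 8, 5, 4, 1, 7, so processing vertices in that order labels each vertex after all of its successors.
2: no outgoing edge → L
3: reaches L-position 2 → W
6: reaches L-position 2 → W
8: reaches L-position 2 → W
5: only reaches 8(W), 6(W), all W → L
4: reaches L-position 5 → W
1: reaches L-position 2 → W
7: reaches L-position 5 → W
From 8, the L positions reachable in one move are: 2.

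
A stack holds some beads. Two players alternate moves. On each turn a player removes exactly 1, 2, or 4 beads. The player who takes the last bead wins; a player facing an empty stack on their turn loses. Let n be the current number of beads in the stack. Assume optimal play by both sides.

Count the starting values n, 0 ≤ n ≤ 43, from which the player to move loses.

15

Compute win/loss labels from the base case upward. A position with no move is L. Any other position is W if it can reach an L in one move, else L.
n=0: no move → L
n=1: →0(L), so W
n=2: →0(L), so W
n=3: →2(W), 1(W) — all W, so L
n=4: →3(L), so W
n=5: →3(L), so W
n=6: →5(W), 4(W), 2(W) — all W, so L
n=7: →6(L), so W
n=8: →6(L), so W
n=9: →8(W), 7(W), 5(W) — all W, so L
n=10: →9(L), so W
n=11: →9(L), so W
n=12: →11(W), 10(W), 8(W) — all W, so L
n=13: →12(L), so W
n=14: →12(L), so W
n=15: →14(W), 13(W), 11(W) — all W, so L
n=16: →15(L), so W
n=17: →15(L), so W
n=18: →17(W), 16(W), 14(W) — all W, so L
n=19: →18(L), so W
n=20: →18(L), so W
n=21: →20(W), 19(W), 17(W) — all W, so L
n=22: →21(L), so W
n=23: →21(L), so W
n=24: →23(W), 22(W), 20(W) — all W, so L
n=25: →24(L), so W
n=26: →24(L), so W
n=27: →26(W), 25(W), 23(W) — all W, so L
n=28: →27(L), so W
n=29: →27(L), so W
n=30: →29(W), 28(W), 26(W) — all W, so L
n=31: →30(L), so W
n=32: →30(L), so W
n=33: →32(W), 31(W), 29(W) — all W, so L
n=34: →33(L), so W
n=35: →33(L), so W
n=36: →35(W), 34(W), 32(W) — all W, so L
n=37: →36(L), so W
n=38: →36(L), so W
n=39: →38(W), 37(W), 35(W) — all W, so L
n=40: →39(L), so W
n=41: →39(L), so W
n=42: →41(W), 40(W), 38(W) — all W, so L
n=43: →42(L), so W
L entries with 0 ≤ n ≤ 43: n = 0, 3, 6, 9, 12, 15, 18, 21, 24, 27, 30, 33, 36, 39, 42; that makes 15.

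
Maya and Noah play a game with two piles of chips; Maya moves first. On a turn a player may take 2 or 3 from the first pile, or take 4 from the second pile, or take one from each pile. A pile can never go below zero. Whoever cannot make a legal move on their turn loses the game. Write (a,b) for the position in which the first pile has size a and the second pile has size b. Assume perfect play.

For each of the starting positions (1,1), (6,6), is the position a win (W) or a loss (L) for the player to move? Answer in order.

(1,1): W, (6,6): L

Classify positions by backward induction: terminal positions (no move available) are L. From any other position, the mover wins iff some move reaches an L.
No move ever increases a pile, so every position that can arise here has a ≤ 6 and b ≤ 6; it is enough to label the cells with 0 ≤ a ≤ 6 and 0 ≤ b ≤ 6.
Every move lowers a or b (never raises either), so fill the grid row by row in increasing a, and left to right within a row: each cell's successors are then already labelled.
      b=0  b=1  b=2  b=3  b=4  b=5  b=6
a=0:    L    L    L    L    W    W    W
a=1:    L    W    W    W    W    L    L
a=2:    W    W    W    W    L    L    W
a=3:    W    W    W    W    L    W    W
a=4:    W    L    L    L    W    W    W
a=5:    L    L    W    W    W    W    L
a=6:    L    W    W    W    W    L    L
Cells with no legal move (terminal, hence L): (0,0), (0,1), (0,2), (0,3), (1,0).
The remaining L cells, each justified by listing all of its moves:
(1,5): →(1,1)(W), (0,4)(W) — all W, so L
(1,6): →(1,2)(W), (0,5)(W) — all W, so L
(2,4): →(0,4)(W), (2,0)(W), (1,3)(W) — all W, so L
(2,5): →(0,5)(W), (2,1)(W), (1,4)(W) — all W, so L
(3,4): →(1,4)(W), (0,4)(W), (3,0)(W), (2,3)(W) — all W, so L
(4,1): →(2,1)(W), (1,1)(W), (3,0)(W) — all W, so L
(4,2): →(2,2)(W), (1,2)(W), (3,1)(W) — all W, so L
(4,3): →(2,3)(W), (1,3)(W), (3,2)(W) — all W, so L
(5,0): →(3,0)(W), (2,0)(W) — all W, so L
(5,1): →(3,1)(W), (2,1)(W), (4,0)(W) — all W, so L
(5,6): →(3,6)(W), (2,6)(W), (5,2)(W), (4,5)(W) — all W, so L
(6,0): →(4,0)(W), (3,0)(W) — all W, so L
(6,5): →(4,5)(W), (3,5)(W), (6,1)(W), (5,4)(W) — all W, so L
(6,6): →(4,6)(W), (3,6)(W), (6,2)(W), (5,5)(W) — all W, so L
Every other cell has at least one move into one of the L cells above, so it is W.
(1,1): the move to (0,0) reaches an L cell, so W
(6,6): one of the L cells justified above, so L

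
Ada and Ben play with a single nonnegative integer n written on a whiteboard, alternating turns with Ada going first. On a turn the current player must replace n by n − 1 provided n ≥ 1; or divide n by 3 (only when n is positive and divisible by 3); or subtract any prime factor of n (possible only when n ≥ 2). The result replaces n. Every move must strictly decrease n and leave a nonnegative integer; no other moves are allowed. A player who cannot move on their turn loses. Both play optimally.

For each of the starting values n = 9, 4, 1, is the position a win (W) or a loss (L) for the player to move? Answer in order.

Work bottom-up. With no move the player to move loses. Otherwise the position is W if at least one move leads to an L position for the opponent, and L if every move leads to a W.
n=0: no move → L
n=1: W (go to 0, an L position)
n=2: W (go to 0, an L position)
n=3: W (go to 0, an L position)
n=4: L (options 2(W), 3(W) are all W)
n=5: W (go to 0, an L position)
n=6: W (go to 4, an L position)
n=7: W (go to 0, an L position)
n=8: L (options 6(W), 7(W) are all W)
n=9: W (go to 8, an L position)

9: W, 4: L, 1: W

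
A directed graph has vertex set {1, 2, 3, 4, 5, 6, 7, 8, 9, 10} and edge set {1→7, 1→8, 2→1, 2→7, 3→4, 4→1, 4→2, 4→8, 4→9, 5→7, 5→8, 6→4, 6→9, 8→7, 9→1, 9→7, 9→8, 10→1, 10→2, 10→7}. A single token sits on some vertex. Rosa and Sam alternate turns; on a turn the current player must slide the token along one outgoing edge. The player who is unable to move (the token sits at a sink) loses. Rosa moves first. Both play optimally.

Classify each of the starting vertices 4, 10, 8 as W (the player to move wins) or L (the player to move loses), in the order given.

Work bottom-up. With no move the player to move loses. Otherwise the position is W if at least one move leads to an L position for the opponent, and L if every move leads to a W.
Every edge goes from a vertex to one that appears earlier in the order 7, 8, 1, 9, 2, 4, 10, 6, 5, 3, so processing vertices in that order labels each vertex after all of its successors.
7: no outgoing edge → L
8: →7(L), so W
1: →7(L), so W
9: →7(L), so W
2: →7(L), so W
4: →2(W), 9(W), 1(W), 8(W) — all W, so L
10: →7(L), so W
6: →4(L), so W
5: →7(L), so W
3: →4(L), so W

4: L, 10: W, 8: W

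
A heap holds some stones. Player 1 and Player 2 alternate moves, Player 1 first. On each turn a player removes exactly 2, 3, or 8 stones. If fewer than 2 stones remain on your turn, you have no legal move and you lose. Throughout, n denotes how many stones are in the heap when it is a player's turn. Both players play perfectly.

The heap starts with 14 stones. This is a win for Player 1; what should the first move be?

Remove 3, leaving 11.

Use the standard recursion: the mover loses at a terminal position; elsewhere, the mover wins exactly when some move hands the opponent an L position.
n=0: no move → L
n=1: no move → L
n=2: reaches L-position 0 → W
n=3: reaches L-position 1 → W
n=4: reaches L-position 1 → W
n=5: only reaches 3(W), 2(W), all W → L
n=6: only reaches 4(W), 3(W), all W → L
n=7: reaches L-position 5 → W
n=8: reaches L-position 6 → W
n=9: reaches L-position 6 → W
n=10: only reaches 8(W), 7(W), 2(W), all W → L
n=11: only reaches 9(W), 8(W), 3(W), all W → L
n=12: reaches L-position 10 → W
n=13: reaches L-position 11 → W
n=14: reaches L-position 11 → W
From 14, the L positions reachable in one move are: 11, 6. Any move reaching one of these is winning.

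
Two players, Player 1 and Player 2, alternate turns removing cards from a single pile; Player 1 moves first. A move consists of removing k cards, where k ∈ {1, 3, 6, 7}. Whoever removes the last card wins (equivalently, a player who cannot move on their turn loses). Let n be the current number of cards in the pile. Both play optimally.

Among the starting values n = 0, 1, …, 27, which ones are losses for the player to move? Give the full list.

0, 2, 4, 12, 14, 16, 24, 26

Build the W/L table. Terminal = L. A non-terminal position is W if it has a move to some L; otherwise it is L.
n=0: no move → L
n=1: W (go to 0, an L position)
n=2: L (sole option 1(W) is W)
n=3: W (go to 2, an L position)
n=4: L (options 3(W), 1(W) are all W)
n=5: W (go to 4, an L position)
n=6: W (go to 0, an L position)
n=7: W (go to 4, an L position)
n=8: W (go to 2, an L position)
n=9: W (go to 2, an L position)
n=10: W (go to 4, an L position)
n=11: W (go to 4, an L position)
n=12: L (options 11(W), 9(W), 6(W), 5(W) are all W)
n=13: W (go to 12, an L position)
n=14: L (options 13(W), 11(W), 8(W), 7(W) are all W)
n=15: W (go to 14, an L position)
n=16: L (options 15(W), 13(W), 10(W), 9(W) are all W)
n=17: W (go to 16, an L position)
n=18: W (go to 12, an L position)
n=19: W (go to 16, an L position)
n=20: W (go to 14, an L position)
n=21: W (go to 14, an L position)
n=22: W (go to 16, an L position)
n=23: W (go to 16, an L position)
n=24: L (options 23(W), 21(W), 18(W), 17(W) are all W)
n=25: W (go to 24, an L position)
n=26: L (options 25(W), 23(W), 20(W), 19(W) are all W)
n=27: W (go to 26, an L position)
The losing starting values of n are exactly the entries labelled L in this table (8 of them).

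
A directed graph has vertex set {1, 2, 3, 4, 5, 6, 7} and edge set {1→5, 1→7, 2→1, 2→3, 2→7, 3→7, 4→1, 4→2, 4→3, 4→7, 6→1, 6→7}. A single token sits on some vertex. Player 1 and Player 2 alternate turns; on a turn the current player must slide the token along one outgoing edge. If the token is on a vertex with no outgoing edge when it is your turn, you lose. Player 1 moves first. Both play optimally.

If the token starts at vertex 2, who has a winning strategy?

Use the standard recursion: the mover loses at a terminal position; elsewhere, the mover wins exactly when some move hands the opponent an L position.
Every edge goes from a vertex to one that appears earlier in the order 5, 7, 3, 1, 2, 4, 6, so processing vertices in that order labels each vertex after all of its successors.
5: no outgoing edge → L
7: no outgoing edge → L
3: →7(L), so W
1: →7(L), so W
2: →7(L), so W
4: →7(L), so W
6: →7(L), so W
The starting position 2 is W: Player 1 should move to 7, handing over an L position.

Player 1 wins.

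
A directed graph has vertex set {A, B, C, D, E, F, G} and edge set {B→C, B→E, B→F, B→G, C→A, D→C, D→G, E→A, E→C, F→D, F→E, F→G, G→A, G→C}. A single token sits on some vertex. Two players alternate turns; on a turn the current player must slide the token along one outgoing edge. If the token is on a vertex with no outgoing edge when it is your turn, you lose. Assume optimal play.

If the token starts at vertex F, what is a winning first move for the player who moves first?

Use the standard recursion: the mover loses at a terminal position; elsewhere, the mover wins exactly when some move hands the opponent an L position.
Every edge goes from a vertex to one that appears earlier in the order A, C, G, E, D, F, B, so processing vertices in that order labels each vertex after all of its successors.
A: no outgoing edge → L
C: →A(L), so W
G: →A(L), so W
E: →A(L), so W
D: →G(W), C(W) — all W, so L
F: →D(L), so W
B: →F(W), E(W), G(W), C(W) — all W, so L
From F, the L positions reachable in one move are: D.

Move to D.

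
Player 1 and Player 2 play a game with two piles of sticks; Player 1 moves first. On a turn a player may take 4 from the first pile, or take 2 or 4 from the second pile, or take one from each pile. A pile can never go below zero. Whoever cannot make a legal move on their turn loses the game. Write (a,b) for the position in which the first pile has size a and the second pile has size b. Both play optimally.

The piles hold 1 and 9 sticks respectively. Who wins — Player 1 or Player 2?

Player 2 wins.

Compute win/loss labels from the base case upward. A position with no move is L. Any other position is W if it can reach an L in one move, else L.
No move ever increases a pile, so every position that can arise here has a ≤ 1 and b ≤ 9; it is enough to label the cells with 0 ≤ a ≤ 1 and 0 ≤ b ≤ 9.
Every move lowers a or b (never raises either), so fill the grid row by row in increasing a, and left to right within a row: each cell's successors are then already labelled.
      b=0  b=1  b=2  b=3  b=4  b=5  b=6  b=7  b=8  b=9
a=0:    L    L    W    W    W    W    L    L    W    W
a=1:    L    W    W    L    W    W    L    W    W    L
Cells with no legal move (terminal, hence L): (0,0), (0,1), (1,0).
The remaining L cells, each justified by listing all of its moves:
(0,6): only reaches (0,4)(W), (0,2)(W), all W → L
(0,7): only reaches (0,5)(W), (0,3)(W), all W → L
(1,3): only reaches (1,1)(W), (0,2)(W), all W → L
(1,6): only reaches (1,4)(W), (1,2)(W), (0,5)(W), all W → L
(1,9): only reaches (1,7)(W), (1,5)(W), (0,8)(W), all W → L
Every other cell has at least one move into one of the L cells above, so it is W.
Every move from (1,9) reaches a W position, so the mover loses.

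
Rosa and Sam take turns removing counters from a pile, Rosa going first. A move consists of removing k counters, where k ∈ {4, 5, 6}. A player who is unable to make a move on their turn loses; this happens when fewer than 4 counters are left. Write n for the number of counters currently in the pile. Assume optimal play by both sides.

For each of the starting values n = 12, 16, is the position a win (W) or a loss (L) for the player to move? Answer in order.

Classify positions by backward induction: terminal positions (no move available) are L. From any other position, the mover wins iff some move reaches an L.
n=0: no move → L
n=1: no move → L
n=2: no move → L
n=3: no move → L
n=4: →0(L), so W
n=5: →1(L), so W
n=6: →2(L), so W
n=7: →3(L), so W
n=8: →3(L), so W
n=9: →3(L), so W
n=10: →6(W), 5(W), 4(W) — all W, so L
n=11: →7(W), 6(W), 5(W) — all W, so L
n=12: →8(W), 7(W), 6(W) — all W, so L
n=13: →9(W), 8(W), 7(W) — all W, so L
n=14: →10(L), so W
n=15: →11(L), so W
n=16: →12(L), so W

12: L, 16: W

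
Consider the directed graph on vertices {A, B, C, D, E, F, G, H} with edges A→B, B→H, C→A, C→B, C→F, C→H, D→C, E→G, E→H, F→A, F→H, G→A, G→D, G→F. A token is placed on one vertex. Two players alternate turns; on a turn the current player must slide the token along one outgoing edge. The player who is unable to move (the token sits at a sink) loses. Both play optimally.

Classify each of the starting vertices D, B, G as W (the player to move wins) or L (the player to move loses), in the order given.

D: L, B: W, G: W

Compute win/loss labels from the base case upward. A position with no move is L. Any other position is W if it can reach an L in one move, else L.
Every edge goes from a vertex to one that appears earlier in the order H, B, A, F, C, D, G, E, so processing vertices in that order labels each vertex after all of its successors.
H: no outgoing edge → L
B: W (go to H, an L position)
A: L (sole option B(W) is W)
F: W (go to A, an L position)
C: W (go to A, an L position)
D: L (sole option C(W) is W)
G: W (go to D, an L position)
E: W (go to H, an L position)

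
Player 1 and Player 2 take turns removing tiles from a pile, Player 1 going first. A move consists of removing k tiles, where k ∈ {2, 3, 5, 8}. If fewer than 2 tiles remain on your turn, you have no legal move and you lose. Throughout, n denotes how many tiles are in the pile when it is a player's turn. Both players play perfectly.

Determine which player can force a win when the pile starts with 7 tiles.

Player 2 wins.

Use the standard recursion: the mover loses at a terminal position; elsewhere, the mover wins exactly when some move hands the opponent an L position.
n=0: no move → L
n=1: no move → L
n=2: can move to 0, which is L ⇒ W
n=3: can move to 1, which is L ⇒ W
n=4: can move to 1, which is L ⇒ W
n=5: can move to 0, which is L ⇒ W
n=6: can move to 1, which is L ⇒ W
n=7: moves to 5(W), 4(W), 2(W); every one is W ⇒ L
The starting position 7 is L: whatever Player 1 does, the opponent receives a W position.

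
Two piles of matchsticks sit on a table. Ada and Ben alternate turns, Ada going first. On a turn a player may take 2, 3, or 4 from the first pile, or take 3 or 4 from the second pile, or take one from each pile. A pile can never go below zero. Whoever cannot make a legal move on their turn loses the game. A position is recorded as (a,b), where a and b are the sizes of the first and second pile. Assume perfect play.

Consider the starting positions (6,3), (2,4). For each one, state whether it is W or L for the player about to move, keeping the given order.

(6,3): W, (2,4): L

Label each position W (a win for the player to move) or L (a loss). A position with no legal move is L; any other position is W exactly when some move reaches an L, and L when every move reaches a W.
No move ever increases a pile, so every position that can arise here has a ≤ 6 and b ≤ 4; it is enough to label the cells with 0 ≤ a ≤ 6 and 0 ≤ b ≤ 4.
Every move lowers a or b (never raises either), so fill the grid row by row in increasing a, and left to right within a row: each cell's successors are then already labelled.
      b=0  b=1  b=2  b=3  b=4
a=0:    L    L    L    W    W
a=1:    L    W    W    W    W
a=2:    W    W    W    L    L
a=3:    W    W    W    L    W
a=4:    W    W    W    W    W
a=5:    W    L    L    W    W
a=6:    L    L    W    W    W
Cells with no legal move (terminal, hence L): (0,0), (0,1), (0,2), (1,0).
The remaining L cells, each justified by listing all of its moves:
(2,3): only reaches (0,3)(W), (2,0)(W), (1,2)(W), all W → L
(2,4): only reaches (0,4)(W), (2,1)(W), (2,0)(W), (1,3)(W), all W → L
(3,3): only reaches (1,3)(W), (0,3)(W), (3,0)(W), (2,2)(W), all W → L
(5,1): only reaches (3,1)(W), (2,1)(W), (1,1)(W), (4,0)(W), all W → L
(5,2): only reaches (3,2)(W), (2,2)(W), (1,2)(W), (4,1)(W), all W → L
(6,0): only reaches (4,0)(W), (3,0)(W), (2,0)(W), all W → L
(6,1): only reaches (4,1)(W), (3,1)(W), (2,1)(W), (5,0)(W), all W → L
Every other cell has at least one move into one of the L cells above, so it is W.
(6,3): the move to (3,3) reaches an L cell, so W
(2,4): one of the L cells justified above, so L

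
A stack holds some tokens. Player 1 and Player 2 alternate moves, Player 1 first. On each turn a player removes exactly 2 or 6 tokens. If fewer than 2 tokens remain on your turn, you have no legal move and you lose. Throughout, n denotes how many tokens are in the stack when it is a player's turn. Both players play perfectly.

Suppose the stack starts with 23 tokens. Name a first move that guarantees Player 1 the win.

Compute win/loss labels from the base case upward. A position with no move is L. Any other position is W if it can reach an L in one move, else L.
n=0: no move → L
n=1: no move → L
n=2: can move to 0, which is L ⇒ W
n=3: can move to 1, which is L ⇒ W
n=4: the only move is to 2(W), a W ⇒ L
n=5: the only move is to 3(W), a W ⇒ L
n=6: can move to 4, which is L ⇒ W
n=7: can move to 5, which is L ⇒ W
n=8: moves to 6(W), 2(W); every one is W ⇒ L
n=9: moves to 7(W), 3(W); every one is W ⇒ L
n=10: can move to 8, which is L ⇒ W
n=11: can move to 9, which is L ⇒ W
n=12: moves to 10(W), 6(W); every one is W ⇒ L
n=13: moves to 11(W), 7(W); every one is W ⇒ L
n=14: can move to 12, which is L ⇒ W
n=15: can move to 13, which is L ⇒ W
n=16: moves to 14(W), 10(W); every one is W ⇒ L
n=17: moves to 15(W), 11(W); every one is W ⇒ L
n=18: can move to 16, which is L ⇒ W
n=19: can move to 17, which is L ⇒ W
n=20: moves to 18(W), 14(W); every one is W ⇒ L
n=21: moves to 19(W), 15(W); every one is W ⇒ L
n=22: can move to 20, which is L ⇒ W
n=23: can move to 21, which is L ⇒ W
From 23, the L positions reachable in one move are: 21, 17. Any move reaching one of these is winning.

Remove 2, leaving 21.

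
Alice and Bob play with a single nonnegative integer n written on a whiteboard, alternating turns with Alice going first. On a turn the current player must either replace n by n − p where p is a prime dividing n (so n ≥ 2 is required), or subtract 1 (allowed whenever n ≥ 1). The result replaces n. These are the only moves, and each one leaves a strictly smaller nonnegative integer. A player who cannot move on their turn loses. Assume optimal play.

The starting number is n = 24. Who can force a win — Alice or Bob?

Work bottom-up. With no move the player to move loses. Otherwise the position is W if at least one move leads to an L position for the opponent, and L if every move leads to a W.
n=0: no move → L
n=1: can move to 0, which is L ⇒ W
n=2: can move to 0, which is L ⇒ W
n=3: can move to 0, which is L ⇒ W
n=4: moves to 2(W), 3(W); every one is W ⇒ L
n=5: can move to 0, which is L ⇒ W
n=6: can move to 4, which is L ⇒ W
n=7: can move to 0, which is L ⇒ W
n=8: moves to 6(W), 7(W); every one is W ⇒ L
n=9: can move to 8, which is L ⇒ W
n=10: can move to 8, which is L ⇒ W
n=11: can move to 0, which is L ⇒ W
n=12: moves to 9(W), 10(W), 11(W); every one is W ⇒ L
n=13: can move to 0, which is L ⇒ W
n=14: can move to 12, which is L ⇒ W
n=15: can move to 12, which is L ⇒ W
n=16: moves to 14(W), 15(W); every one is W ⇒ L
n=17: can move to 0, which is L ⇒ W
n=18: can move to 16, which is L ⇒ W
n=19: can move to 0, which is L ⇒ W
n=20: moves to 15(W), 18(W), 19(W); every one is W ⇒ L
n=21: can move to 20, which is L ⇒ W
n=22: can move to 20, which is L ⇒ W
n=23: can move to 0, which is L ⇒ W
n=24: moves to 21(W), 22(W), 23(W); every one is W ⇒ L
Every move from 24 reaches a W position, so the mover loses.

Bob wins.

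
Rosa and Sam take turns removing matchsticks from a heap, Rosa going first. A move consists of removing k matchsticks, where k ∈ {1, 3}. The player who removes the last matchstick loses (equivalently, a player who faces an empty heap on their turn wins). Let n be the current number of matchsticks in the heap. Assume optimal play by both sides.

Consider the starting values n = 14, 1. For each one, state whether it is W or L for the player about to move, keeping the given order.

14: W, 1: L

Use the standard recursion: the mover wins at a terminal position; elsewhere, the mover wins exactly when some move hands the opponent an L position.
n=0: no move; the opponent has just taken the last matchstick and therefore loses → W
n=1: L (sole option 0(W) is W)
n=2: W (go to 1, an L position)
n=3: L (options 2(W), 0(W) are all W)
n=4: W (go to 3, an L position)
n=5: L (options 4(W), 2(W) are all W)
n=6: W (go to 5, an L position)
n=7: L (options 6(W), 4(W) are all W)
n=8: W (go to 7, an L position)
n=9: L (options 8(W), 6(W) are all W)
n=10: W (go to 9, an L position)
n=11: L (options 10(W), 8(W) are all W)
n=12: W (go to 11, an L position)
n=13: L (options 12(W), 10(W) are all W)
n=14: W (go to 13, an L position)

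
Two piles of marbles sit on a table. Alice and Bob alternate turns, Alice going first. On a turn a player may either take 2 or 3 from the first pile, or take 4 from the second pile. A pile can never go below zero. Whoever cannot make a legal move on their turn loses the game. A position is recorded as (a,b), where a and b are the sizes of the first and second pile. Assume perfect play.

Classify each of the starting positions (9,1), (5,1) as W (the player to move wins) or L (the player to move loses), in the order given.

Classify positions by backward induction: terminal positions (no move available) are L. From any other position, the mover wins iff some move reaches an L.
No move ever increases a pile, so every position that can arise here has a ≤ 9 and b ≤ 1; it is enough to label the cells with 0 ≤ a ≤ 9 and 0 ≤ b ≤ 1.
Every move lowers a or b (never raises either), so fill the grid row by row in increasing a, and left to right within a row: each cell's successors are then already labelled.
      b=0  b=1
a=0:    L    L
a=1:    L    L
a=2:    W    W
a=3:    W    W
a=4:    W    W
a=5:    L    L
a=6:    L    L
a=7:    W    W
a=8:    W    W
a=9:    W    W
Cells with no legal move (terminal, hence L): (0,0), (0,1), (1,0), (1,1).
The remaining L cells, each justified by listing all of its moves:
(5,0): L (options (3,0)(W), (2,0)(W) are all W)
(5,1): L (options (3,1)(W), (2,1)(W) are all W)
(6,0): L (options (4,0)(W), (3,0)(W) are all W)
(6,1): L (options (4,1)(W), (3,1)(W) are all W)
Every other cell has at least one move into one of the L cells above, so it is W.
(9,1): the move to (6,1) reaches an L cell, so W
(5,1): one of the L cells justified above, so L

(9,1): W, (5,1): L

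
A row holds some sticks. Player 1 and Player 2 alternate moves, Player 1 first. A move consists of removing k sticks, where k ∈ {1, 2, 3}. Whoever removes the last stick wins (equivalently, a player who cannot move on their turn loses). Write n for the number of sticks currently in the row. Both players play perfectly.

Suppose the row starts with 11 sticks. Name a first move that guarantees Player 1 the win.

Remove 3, leaving 8.

Classify positions by backward induction: terminal positions (no move available) are L. From any other position, the mover wins iff some move reaches an L.
n=0: no move → L
n=1: can move to 0, which is L ⇒ W
n=2: can move to 0, which is L ⇒ W
n=3: can move to 0, which is L ⇒ W
n=4: moves to 3(W), 2(W), 1(W); every one is W ⇒ L
n=5: can move to 4, which is L ⇒ W
n=6: can move to 4, which is L ⇒ W
n=7: can move to 4, which is L ⇒ W
n=8: moves to 7(W), 6(W), 5(W); every one is W ⇒ L
n=9: can move to 8, which is L ⇒ W
n=10: can move to 8, which is L ⇒ W
n=11: can move to 8, which is L ⇒ W
From 11, the L positions reachable in one move are: 8.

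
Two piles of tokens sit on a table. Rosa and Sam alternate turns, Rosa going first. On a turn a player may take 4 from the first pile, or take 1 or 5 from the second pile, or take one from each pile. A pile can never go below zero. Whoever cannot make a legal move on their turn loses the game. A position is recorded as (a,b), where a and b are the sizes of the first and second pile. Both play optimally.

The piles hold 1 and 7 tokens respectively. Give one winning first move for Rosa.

Classify positions by backward induction: terminal positions (no move available) are L. From any other position, the mover wins iff some move reaches an L.
No move ever increases a pile, so every position that can arise here has a ≤ 1 and b ≤ 7; it is enough to label the cells with 0 ≤ a ≤ 1 and 0 ≤ b ≤ 7.
Every move lowers a or b (never raises either), so fill the grid row by row in increasing a, and left to right within a row: each cell's successors are then already labelled.
      b=0  b=1  b=2  b=3  b=4  b=5  b=6  b=7
a=0:    L    W    L    W    L    W    L    W
a=1:    L    W    L    W    L    W    L    W
Cells with no legal move (terminal, hence L): (0,0), (1,0).
The remaining L cells, each justified by listing all of its moves:
(0,2): only reaches (0,1)(W), which is W → L
(0,4): only reaches (0,3)(W), which is W → L
(0,6): only reaches (0,5)(W), (0,1)(W), all W → L
(1,2): only reaches (1,1)(W), (0,1)(W), all W → L
(1,4): only reaches (1,3)(W), (0,3)(W), all W → L
(1,6): only reaches (1,5)(W), (1,1)(W), (0,5)(W), all W → L
Every other cell has at least one move into one of the L cells above, so it is W.
From (1,7), the L positions reachable in one move are: (1,6), (1,2), (0,6). Any move reaching one of these is winning.

Move to (1,6).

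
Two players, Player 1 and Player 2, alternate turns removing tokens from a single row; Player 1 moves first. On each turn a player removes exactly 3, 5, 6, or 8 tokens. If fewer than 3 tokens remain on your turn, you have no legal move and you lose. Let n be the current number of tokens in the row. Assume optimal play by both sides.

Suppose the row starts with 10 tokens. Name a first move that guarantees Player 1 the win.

Remove 8, leaving 2.

Label each position W (a win for the player to move) or L (a loss). A position with no legal move is L; any other position is W exactly when some move reaches an L, and L when every move reaches a W.
n=0: no move → L
n=1: no move → L
n=2: no move → L
n=3: →0(L), so W
n=4: →1(L), so W
n=5: →2(L), so W
n=6: →1(L), so W
n=7: →2(L), so W
n=8: →2(L), so W
n=9: →1(L), so W
n=10: →2(L), so W
From 10, the L positions reachable in one move are: 2.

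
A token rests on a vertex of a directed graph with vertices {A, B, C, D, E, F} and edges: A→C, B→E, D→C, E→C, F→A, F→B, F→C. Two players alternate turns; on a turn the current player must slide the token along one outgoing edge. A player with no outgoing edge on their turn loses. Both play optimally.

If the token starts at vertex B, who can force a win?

The second player wins.

Positions with no move are L. A position that does have a move is losing for the player to move precisely when every available move leads to a winning position for the opponent. Fill in the labels:
Every edge goes from a vertex to one that appears earlier in the order C, E, B, A, F, D, so processing vertices in that order labels each vertex after all of its successors.
C: no outgoing edge → L
E: W (go to C, an L position)
B: L (sole option E(W) is W)
A: W (go to C, an L position)
F: W (go to B, an L position)
D: W (go to C, an L position)
Every move from B reaches a W position, so the mover loses.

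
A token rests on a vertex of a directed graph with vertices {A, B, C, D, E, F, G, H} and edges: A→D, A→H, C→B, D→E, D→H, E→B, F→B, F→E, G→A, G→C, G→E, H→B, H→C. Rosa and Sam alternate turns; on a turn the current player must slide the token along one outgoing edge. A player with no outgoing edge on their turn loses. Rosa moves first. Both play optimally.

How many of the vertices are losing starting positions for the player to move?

Classify positions by backward induction: terminal positions (no move available) are L. From any other position, the mover wins iff some move reaches an L.
Every edge goes from a vertex to one that appears earlier in the order B, C, E, H, D, A, F, G, so processing vertices in that order labels each vertex after all of its successors.
B: no outgoing edge → L
C: reaches L-position B → W
E: reaches L-position B → W
H: reaches L-position B → W
D: only reaches H(W), E(W), all W → L
A: reaches L-position D → W
F: reaches L-position B → W
G: only reaches A(W), E(W), C(W), all W → L
The L vertices are B, D, G; that is 3 in all.

3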